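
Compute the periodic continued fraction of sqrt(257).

Write x_i = (sqrt(257) + m_i)/d_i with (m_0, d_0) = (0, 1). a_0 = floor(sqrt(257)) = 16, since 16^2 = 256 <= 257 < 289 = 17^2.
Iterate m_{i+1} = d_i*a_i - m_i, d_{i+1} = (257 - m_{i+1}^2)/d_i, a_{i+1} = floor((a_0 + m_{i+1})/d_{i+1}):
  m_1 = 1*16 - 0 = 16, d_1 = (257 - 16^2)/1 = 1/1 = 1, a_1 = floor((16 + 16)/1) = 32.
  m_2 = 1*32 - 16 = 16, d_2 = (257 - 16^2)/1 = 1/1 = 1: (m_2, d_2) = (m_1, d_1) = (16, 1), so from here the quotient a_1 repeats; the period length is 1.
Hence the expansion of sqrt(257) is a_0 = 16 followed by the repeating block 32 (period 1).

[16; (32)]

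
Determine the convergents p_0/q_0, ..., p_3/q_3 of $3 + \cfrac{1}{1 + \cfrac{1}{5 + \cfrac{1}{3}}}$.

Using the convergent recurrence p_i = a_i*p_{i-1} + p_{i-2}, q_i = a_i*q_{i-1} + q_{i-2} with p_{-2}=0, p_{-1}=1, q_{-2}=1, q_{-1}=0:
  i=0: a_0=3, p_0 = 3*1 + 0 = 3, q_0 = 3*0 + 1 = 1.
  i=1: a_1=1, p_1 = 1*3 + 1 = 4, q_1 = 1*1 + 0 = 1.
  i=2: a_2=5, p_2 = 5*4 + 3 = 23, q_2 = 5*1 + 1 = 6.
  i=3: a_3=3, p_3 = 3*23 + 4 = 73, q_3 = 3*6 + 1 = 19.

3/1, 4/1, 23/6, 73/19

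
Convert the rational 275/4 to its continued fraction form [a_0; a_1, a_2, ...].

Run the Euclidean algorithm on 275 and 4; the successive quotients are the partial quotients a_0, a_1, ... (each step inverts the fractional part left over by the previous one):
  275 = 68*4 + 3, so a_0 = 68.
  4 = 1*3 + 1, so a_1 = 1.
  3 = 3*1 + 0, so a_2 = 3.
The remainder reaches 0 after 3 divisions, so the expansion has 3 partial quotients, read off in order.

[68; 1, 3]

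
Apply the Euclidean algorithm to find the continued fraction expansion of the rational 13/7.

[1; 1, 6]

Run the Euclidean algorithm on 13 and 7; the successive quotients are the partial quotients a_0, a_1, ... (each step inverts the fractional part left over by the previous one):
  13 = 1*7 + 6, so a_0 = 1.
  7 = 1*6 + 1, so a_1 = 1.
  6 = 6*1 + 0, so a_2 = 6.
The remainder reaches 0 after 3 divisions, so the expansion has 3 partial quotients, read off in order.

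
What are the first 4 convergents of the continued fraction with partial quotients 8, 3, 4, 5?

8/1, 25/3, 108/13, 565/68

Using the convergent recurrence p_i = a_i*p_{i-1} + p_{i-2}, q_i = a_i*q_{i-1} + q_{i-2} with p_{-2}=0, p_{-1}=1, q_{-2}=1, q_{-1}=0:
  i=0: a_0=8, p_0 = 8*1 + 0 = 8, q_0 = 8*0 + 1 = 1.
  i=1: a_1=3, p_1 = 3*8 + 1 = 25, q_1 = 3*1 + 0 = 3.
  i=2: a_2=4, p_2 = 4*25 + 8 = 108, q_2 = 4*3 + 1 = 13.
  i=3: a_3=5, p_3 = 5*108 + 25 = 565, q_3 = 5*13 + 3 = 68.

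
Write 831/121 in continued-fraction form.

Run the Euclidean algorithm on 831 and 121; the successive quotients are the partial quotients a_0, a_1, ... (each step inverts the fractional part left over by the previous one):
  831 = 6*121 + 105, so a_0 = 6.
  121 = 1*105 + 16, so a_1 = 1.
  105 = 6*16 + 9, so a_2 = 6.
  16 = 1*9 + 7, so a_3 = 1.
  9 = 1*7 + 2, so a_4 = 1.
  7 = 3*2 + 1, so a_5 = 3.
  2 = 2*1 + 0, so a_6 = 2.
The remainder reaches 0 after 7 divisions, so the expansion has 7 partial quotients, read off in order.

[6; 1, 6, 1, 1, 3, 2]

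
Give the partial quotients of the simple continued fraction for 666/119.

[5; 1, 1, 2, 11, 2]

Run the Euclidean algorithm on 666 and 119; the successive quotients are the partial quotients a_0, a_1, ... (each step inverts the fractional part left over by the previous one):
  666 = 5*119 + 71, so a_0 = 5.
  119 = 1*71 + 48, so a_1 = 1.
  71 = 1*48 + 23, so a_2 = 1.
  48 = 2*23 + 2, so a_3 = 2.
  23 = 11*2 + 1, so a_4 = 11.
  2 = 2*1 + 0, so a_5 = 2.
The remainder reaches 0 after 6 divisions, so the expansion has 6 partial quotients, read off in order.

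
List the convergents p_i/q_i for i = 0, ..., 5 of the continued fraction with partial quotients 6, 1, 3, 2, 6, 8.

6/1, 7/1, 27/4, 61/9, 393/58, 3205/473

Using the convergent recurrence p_i = a_i*p_{i-1} + p_{i-2}, q_i = a_i*q_{i-1} + q_{i-2} with p_{-2}=0, p_{-1}=1, q_{-2}=1, q_{-1}=0:
  i=0: a_0=6, p_0 = 6*1 + 0 = 6, q_0 = 6*0 + 1 = 1.
  i=1: a_1=1, p_1 = 1*6 + 1 = 7, q_1 = 1*1 + 0 = 1.
  i=2: a_2=3, p_2 = 3*7 + 6 = 27, q_2 = 3*1 + 1 = 4.
  i=3: a_3=2, p_3 = 2*27 + 7 = 61, q_3 = 2*4 + 1 = 9.
  i=4: a_4=6, p_4 = 6*61 + 27 = 393, q_4 = 6*9 + 4 = 58.
  i=5: a_5=8, p_5 = 8*393 + 61 = 3205, q_5 = 8*58 + 9 = 473.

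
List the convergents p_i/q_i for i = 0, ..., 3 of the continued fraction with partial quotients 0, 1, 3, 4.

Using the convergent recurrence p_i = a_i*p_{i-1} + p_{i-2}, q_i = a_i*q_{i-1} + q_{i-2} with p_{-2}=0, p_{-1}=1, q_{-2}=1, q_{-1}=0:
  i=0: a_0=0, p_0 = 0*1 + 0 = 0, q_0 = 0*0 + 1 = 1.
  i=1: a_1=1, p_1 = 1*0 + 1 = 1, q_1 = 1*1 + 0 = 1.
  i=2: a_2=3, p_2 = 3*1 + 0 = 3, q_2 = 3*1 + 1 = 4.
  i=3: a_3=4, p_3 = 4*3 + 1 = 13, q_3 = 4*4 + 1 = 17.

0/1, 1/1, 3/4, 13/17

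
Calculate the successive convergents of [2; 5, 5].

Using the convergent recurrence p_i = a_i*p_{i-1} + p_{i-2}, q_i = a_i*q_{i-1} + q_{i-2} with p_{-2}=0, p_{-1}=1, q_{-2}=1, q_{-1}=0:
  i=0: a_0=2, p_0 = 2*1 + 0 = 2, q_0 = 2*0 + 1 = 1.
  i=1: a_1=5, p_1 = 5*2 + 1 = 11, q_1 = 5*1 + 0 = 5.
  i=2: a_2=5, p_2 = 5*11 + 2 = 57, q_2 = 5*5 + 1 = 26.

2/1, 11/5, 57/26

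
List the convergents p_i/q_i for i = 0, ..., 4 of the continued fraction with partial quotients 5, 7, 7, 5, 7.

5/1, 36/7, 257/50, 1321/257, 9504/1849

Using the convergent recurrence p_i = a_i*p_{i-1} + p_{i-2}, q_i = a_i*q_{i-1} + q_{i-2} with p_{-2}=0, p_{-1}=1, q_{-2}=1, q_{-1}=0:
  i=0: a_0=5, p_0 = 5*1 + 0 = 5, q_0 = 5*0 + 1 = 1.
  i=1: a_1=7, p_1 = 7*5 + 1 = 36, q_1 = 7*1 + 0 = 7.
  i=2: a_2=7, p_2 = 7*36 + 5 = 257, q_2 = 7*7 + 1 = 50.
  i=3: a_3=5, p_3 = 5*257 + 36 = 1321, q_3 = 5*50 + 7 = 257.
  i=4: a_4=7, p_4 = 7*1321 + 257 = 9504, q_4 = 7*257 + 50 = 1849.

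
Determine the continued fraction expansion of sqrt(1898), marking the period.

Write x_i = (sqrt(1898) + m_i)/d_i with (m_0, d_0) = (0, 1). a_0 = floor(sqrt(1898)) = 43, since 43^2 = 1849 <= 1898 < 1936 = 44^2.
Iterate m_{i+1} = d_i*a_i - m_i, d_{i+1} = (1898 - m_{i+1}^2)/d_i, a_{i+1} = floor((a_0 + m_{i+1})/d_{i+1}):
  m_1 = 1*43 - 0 = 43, d_1 = (1898 - 43^2)/1 = 49/1 = 49, a_1 = floor((43 + 43)/49) = 1.
  m_2 = 49*1 - 43 = 6, d_2 = (1898 - 6^2)/49 = 1862/49 = 38, a_2 = floor((43 + 6)/38) = 1.
  m_3 = 38*1 - 6 = 32, d_3 = (1898 - 32^2)/38 = 874/38 = 23, a_3 = floor((43 + 32)/23) = 3.
  m_4 = 23*3 - 32 = 37, d_4 = (1898 - 37^2)/23 = 529/23 = 23, a_4 = floor((43 + 37)/23) = 3.
  m_5 = 23*3 - 37 = 32, d_5 = (1898 - 32^2)/23 = 874/23 = 38, a_5 = floor((43 + 32)/38) = 1.
  m_6 = 38*1 - 32 = 6, d_6 = (1898 - 6^2)/38 = 1862/38 = 49, a_6 = floor((43 + 6)/49) = 1.
  m_7 = 49*1 - 6 = 43, d_7 = (1898 - 43^2)/49 = 49/49 = 1, a_7 = floor((43 + 43)/1) = 86.
  m_8 = 1*86 - 43 = 43, d_8 = (1898 - 43^2)/1 = 49/1 = 49: (m_8, d_8) = (m_1, d_1) = (43, 49), so from here the quotients repeat a_1, ..., a_7; the period length is 7.
Hence the expansion of sqrt(1898) is a_0 = 43 followed by the repeating block 1, 1, 3, 3, 1, 1, 86 (period 7).

[43; (1, 1, 3, 3, 1, 1, 86)]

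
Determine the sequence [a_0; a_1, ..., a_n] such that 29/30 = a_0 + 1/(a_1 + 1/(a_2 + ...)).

[0; 1, 29]

Run the Euclidean algorithm on 29 and 30; the successive quotients are the partial quotients a_0, a_1, ... (each step inverts the fractional part left over by the previous one):
  29 = 0*30 + 29, so a_0 = 0.
  30 = 1*29 + 1, so a_1 = 1.
  29 = 29*1 + 0, so a_2 = 29.
The remainder reaches 0 after 3 divisions, so the expansion has 3 partial quotients, read off in order.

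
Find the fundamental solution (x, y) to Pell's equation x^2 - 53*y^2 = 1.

First expand sqrt(53) as a continued fraction. With x_i = (sqrt(53) + m_i)/d_i and (m_0, d_0) = (0, 1): a_0 = floor(sqrt(53)) = 7, since 7^2 = 49 <= 53 < 64 = 8^2.
Iterate m_{i+1} = d_i*a_i - m_i, d_{i+1} = (53 - m_{i+1}^2)/d_i, a_{i+1} = floor((a_0 + m_{i+1})/d_{i+1}):
  m_1 = 1*7 - 0 = 7, d_1 = (53 - 7^2)/1 = 4/1 = 4, a_1 = floor((7 + 7)/4) = 3.
  m_2 = 4*3 - 7 = 5, d_2 = (53 - 5^2)/4 = 28/4 = 7, a_2 = floor((7 + 5)/7) = 1.
  m_3 = 7*1 - 5 = 2, d_3 = (53 - 2^2)/7 = 49/7 = 7, a_3 = floor((7 + 2)/7) = 1.
  m_4 = 7*1 - 2 = 5, d_4 = (53 - 5^2)/7 = 28/7 = 4, a_4 = floor((7 + 5)/4) = 3.
  m_5 = 4*3 - 5 = 7, d_5 = (53 - 7^2)/4 = 4/4 = 1, a_5 = floor((7 + 7)/1) = 14.
  m_6 = 1*14 - 7 = 7, d_6 = (53 - 7^2)/1 = 4/1 = 4: (m_6, d_6) = (m_1, d_1) = (7, 4), so from here the quotients repeat a_1, ..., a_5; the period length is 5.
So sqrt(53) = [7; (3, 1, 1, 3, 14)] with period length k = 5.
k is odd, so (p_{k-1}, q_{k-1}) only solves x^2 - 53y^2 = -1 and the fundamental solution of x^2 - 53y^2 = 1 is (p_{2k-1}, q_{2k-1}) = (p_9, q_9); compute convergents through index 9, running through the period twice.
Convergents (p_i = a_i*p_{i-1} + p_{i-2}, q_i = a_i*q_{i-1} + q_{i-2} with p_{-2}=0, p_{-1}=1, q_{-2}=1, q_{-1}=0):
  i=0: a_0=7, p_0 = 7*1 + 0 = 7, q_0 = 7*0 + 1 = 1.
  i=1: a_1=3, p_1 = 3*7 + 1 = 22, q_1 = 3*1 + 0 = 3.
  i=2: a_2=1, p_2 = 1*22 + 7 = 29, q_2 = 1*3 + 1 = 4.
  i=3: a_3=1, p_3 = 1*29 + 22 = 51, q_3 = 1*4 + 3 = 7.
  i=4: a_4=3, p_4 = 3*51 + 29 = 182, q_4 = 3*7 + 4 = 25.
  i=5: a_5=14, p_5 = 14*182 + 51 = 2599, q_5 = 14*25 + 7 = 357.
  i=6: a_6=3, p_6 = 3*2599 + 182 = 7979, q_6 = 3*357 + 25 = 1096.
  i=7: a_7=1, p_7 = 1*7979 + 2599 = 10578, q_7 = 1*1096 + 357 = 1453.
  i=8: a_8=1, p_8 = 1*10578 + 7979 = 18557, q_8 = 1*1453 + 1096 = 2549.
  i=9: a_9=3, p_9 = 3*18557 + 10578 = 66249, q_9 = 3*2549 + 1453 = 9100.
Indeed p_4^2 - 53*q_4^2 = 33124 - 33125 = -1, not +1.
Check: 66249^2 - 53*9100^2 = 4388930001 - 4388930000 = 1, so (x, y) = (66249, 9100) solves the equation, and by the theorem it is the least positive solution.

(x, y) = (66249, 9100)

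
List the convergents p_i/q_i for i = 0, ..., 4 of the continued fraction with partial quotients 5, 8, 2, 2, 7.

5/1, 41/8, 87/17, 215/42, 1592/311

Using the convergent recurrence p_i = a_i*p_{i-1} + p_{i-2}, q_i = a_i*q_{i-1} + q_{i-2} with p_{-2}=0, p_{-1}=1, q_{-2}=1, q_{-1}=0:
  i=0: a_0=5, p_0 = 5*1 + 0 = 5, q_0 = 5*0 + 1 = 1.
  i=1: a_1=8, p_1 = 8*5 + 1 = 41, q_1 = 8*1 + 0 = 8.
  i=2: a_2=2, p_2 = 2*41 + 5 = 87, q_2 = 2*8 + 1 = 17.
  i=3: a_3=2, p_3 = 2*87 + 41 = 215, q_3 = 2*17 + 8 = 42.
  i=4: a_4=7, p_4 = 7*215 + 87 = 1592, q_4 = 7*42 + 17 = 311.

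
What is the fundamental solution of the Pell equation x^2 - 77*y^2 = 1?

First expand sqrt(77) as a continued fraction. With x_i = (sqrt(77) + m_i)/d_i and (m_0, d_0) = (0, 1): a_0 = floor(sqrt(77)) = 8, since 8^2 = 64 <= 77 < 81 = 9^2.
Iterate m_{i+1} = d_i*a_i - m_i, d_{i+1} = (77 - m_{i+1}^2)/d_i, a_{i+1} = floor((a_0 + m_{i+1})/d_{i+1}):
  m_1 = 1*8 - 0 = 8, d_1 = (77 - 8^2)/1 = 13/1 = 13, a_1 = floor((8 + 8)/13) = 1.
  m_2 = 13*1 - 8 = 5, d_2 = (77 - 5^2)/13 = 52/13 = 4, a_2 = floor((8 + 5)/4) = 3.
  m_3 = 4*3 - 5 = 7, d_3 = (77 - 7^2)/4 = 28/4 = 7, a_3 = floor((8 + 7)/7) = 2.
  m_4 = 7*2 - 7 = 7, d_4 = (77 - 7^2)/7 = 28/7 = 4, a_4 = floor((8 + 7)/4) = 3.
  m_5 = 4*3 - 7 = 5, d_5 = (77 - 5^2)/4 = 52/4 = 13, a_5 = floor((8 + 5)/13) = 1.
  m_6 = 13*1 - 5 = 8, d_6 = (77 - 8^2)/13 = 13/13 = 1, a_6 = floor((8 + 8)/1) = 16.
  m_7 = 1*16 - 8 = 8, d_7 = (77 - 8^2)/1 = 13/1 = 13: (m_7, d_7) = (m_1, d_1) = (8, 13), so from here the quotients repeat a_1, ..., a_6; the period length is 6.
So sqrt(77) = [8; (1, 3, 2, 3, 1, 16)] with period length k = 6.
k is even, so the fundamental solution of x^2 - 77y^2 = 1 is (p_{k-1}, q_{k-1}) = (p_5, q_5); compute convergents through index 5.
Convergents (p_i = a_i*p_{i-1} + p_{i-2}, q_i = a_i*q_{i-1} + q_{i-2} with p_{-2}=0, p_{-1}=1, q_{-2}=1, q_{-1}=0):
  i=0: a_0=8, p_0 = 8*1 + 0 = 8, q_0 = 8*0 + 1 = 1.
  i=1: a_1=1, p_1 = 1*8 + 1 = 9, q_1 = 1*1 + 0 = 1.
  i=2: a_2=3, p_2 = 3*9 + 8 = 35, q_2 = 3*1 + 1 = 4.
  i=3: a_3=2, p_3 = 2*35 + 9 = 79, q_3 = 2*4 + 1 = 9.
  i=4: a_4=3, p_4 = 3*79 + 35 = 272, q_4 = 3*9 + 4 = 31.
  i=5: a_5=1, p_5 = 1*272 + 79 = 351, q_5 = 1*31 + 9 = 40.
Check: 351^2 - 77*40^2 = 123201 - 123200 = 1, so (x, y) = (351, 40) solves the equation, and by the theorem it is the least positive solution.

(x, y) = (351, 40)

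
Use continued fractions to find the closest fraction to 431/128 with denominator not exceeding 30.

101/30

Expand x = 431/128 as a continued fraction with the Euclidean algorithm:
  431 = 3*128 + 47, so a_0 = 3.
  128 = 2*47 + 34, so a_1 = 2.
  47 = 1*34 + 13, so a_2 = 1.
  34 = 2*13 + 8, so a_3 = 2.
  13 = 1*8 + 5, so a_4 = 1.
  8 = 1*5 + 3, so a_5 = 1.
  5 = 1*3 + 2, so a_6 = 1.
  3 = 1*2 + 1, so a_7 = 1.
  2 = 2*1 + 0, so a_8 = 2.
so x = [3; 2, 1, 2, 1, 1, 1, 1, 2].
Convergents (p_i = a_i*p_{i-1} + p_{i-2}, q_i = a_i*q_{i-1} + q_{i-2} with p_{-2}=0, p_{-1}=1, q_{-2}=1, q_{-1}=0), until the denominator exceeds 30:
  i=0: a_0=3, p_0 = 3*1 + 0 = 3, q_0 = 3*0 + 1 = 1.
  i=1: a_1=2, p_1 = 2*3 + 1 = 7, q_1 = 2*1 + 0 = 2.
  i=2: a_2=1, p_2 = 1*7 + 3 = 10, q_2 = 1*2 + 1 = 3.
  i=3: a_3=2, p_3 = 2*10 + 7 = 27, q_3 = 2*3 + 2 = 8.
  i=4: a_4=1, p_4 = 1*27 + 10 = 37, q_4 = 1*8 + 3 = 11.
  i=5: a_5=1, p_5 = 1*37 + 27 = 64, q_5 = 1*11 + 8 = 19.
  i=6: a_6=1, p_6 = 1*64 + 37 = 101, q_6 = 1*19 + 11 = 30.
  i=7: a_7=1, p_7 = 1*101 + 64 = 165, q_7 = 1*30 + 19 = 49.
q_7 = 49 > 30, so the last convergent with denominator <= 30 is p_6/q_6 = 101/30.
The closest fraction with denominator <= 30 is either p_6/q_6 or the intermediate fraction (k*p_6 + p_5)/(k*q_6 + q_5) with the largest k >= 1 whose denominator stays <= 30; these approach x as k grows, and every other convergent or intermediate fraction in range is farther away.
Largest k: floor((30 - q_5)/q_6) = floor((30 - 19)/30) = 0.
Since k = 0, no intermediate fraction beyond p_6/q_6 has denominator <= 30, so the convergent 101/30 is the closest (its error is |431*30 - 101*128|/(128*30) = 2/3840).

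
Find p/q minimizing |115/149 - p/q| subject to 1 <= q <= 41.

Expand x = 115/149 as a continued fraction with the Euclidean algorithm:
  115 = 0*149 + 115, so a_0 = 0.
  149 = 1*115 + 34, so a_1 = 1.
  115 = 3*34 + 13, so a_2 = 3.
  34 = 2*13 + 8, so a_3 = 2.
  13 = 1*8 + 5, so a_4 = 1.
  8 = 1*5 + 3, so a_5 = 1.
  5 = 1*3 + 2, so a_6 = 1.
  3 = 1*2 + 1, so a_7 = 1.
  2 = 2*1 + 0, so a_8 = 2.
so x = [0; 1, 3, 2, 1, 1, 1, 1, 2].
Convergents (p_i = a_i*p_{i-1} + p_{i-2}, q_i = a_i*q_{i-1} + q_{i-2} with p_{-2}=0, p_{-1}=1, q_{-2}=1, q_{-1}=0), until the denominator exceeds 41:
  i=0: a_0=0, p_0 = 0*1 + 0 = 0, q_0 = 0*0 + 1 = 1.
  i=1: a_1=1, p_1 = 1*0 + 1 = 1, q_1 = 1*1 + 0 = 1.
  i=2: a_2=3, p_2 = 3*1 + 0 = 3, q_2 = 3*1 + 1 = 4.
  i=3: a_3=2, p_3 = 2*3 + 1 = 7, q_3 = 2*4 + 1 = 9.
  i=4: a_4=1, p_4 = 1*7 + 3 = 10, q_4 = 1*9 + 4 = 13.
  i=5: a_5=1, p_5 = 1*10 + 7 = 17, q_5 = 1*13 + 9 = 22.
  i=6: a_6=1, p_6 = 1*17 + 10 = 27, q_6 = 1*22 + 13 = 35.
  i=7: a_7=1, p_7 = 1*27 + 17 = 44, q_7 = 1*35 + 22 = 57.
q_7 = 57 > 41, so the last convergent with denominator <= 41 is p_6/q_6 = 27/35.
The closest fraction with denominator <= 41 is either p_6/q_6 or the intermediate fraction (k*p_6 + p_5)/(k*q_6 + q_5) with the largest k >= 1 whose denominator stays <= 41; these approach x as k grows, and every other convergent or intermediate fraction in range is farther away.
Largest k: floor((41 - q_5)/q_6) = floor((41 - 22)/35) = 0.
Since k = 0, no intermediate fraction beyond p_6/q_6 has denominator <= 41, so the convergent 27/35 is the closest (its error is |115*35 - 27*149|/(149*35) = 2/5215).

27/35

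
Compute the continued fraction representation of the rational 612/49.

Run the Euclidean algorithm on 612 and 49; the successive quotients are the partial quotients a_0, a_1, ... (each step inverts the fractional part left over by the previous one):
  612 = 12*49 + 24, so a_0 = 12.
  49 = 2*24 + 1, so a_1 = 2.
  24 = 24*1 + 0, so a_2 = 24.
The remainder reaches 0 after 3 divisions, so the expansion has 3 partial quotients, read off in order.

[12; 2, 24]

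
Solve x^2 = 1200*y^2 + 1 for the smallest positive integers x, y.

First expand sqrt(1200) as a continued fraction. With x_i = (sqrt(1200) + m_i)/d_i and (m_0, d_0) = (0, 1): a_0 = floor(sqrt(1200)) = 34, since 34^2 = 1156 <= 1200 < 1225 = 35^2.
Iterate m_{i+1} = d_i*a_i - m_i, d_{i+1} = (1200 - m_{i+1}^2)/d_i, a_{i+1} = floor((a_0 + m_{i+1})/d_{i+1}):
  m_1 = 1*34 - 0 = 34, d_1 = (1200 - 34^2)/1 = 44/1 = 44, a_1 = floor((34 + 34)/44) = 1.
  m_2 = 44*1 - 34 = 10, d_2 = (1200 - 10^2)/44 = 1100/44 = 25, a_2 = floor((34 + 10)/25) = 1.
  m_3 = 25*1 - 10 = 15, d_3 = (1200 - 15^2)/25 = 975/25 = 39, a_3 = floor((34 + 15)/39) = 1.
  m_4 = 39*1 - 15 = 24, d_4 = (1200 - 24^2)/39 = 624/39 = 16, a_4 = floor((34 + 24)/16) = 3.
  m_5 = 16*3 - 24 = 24, d_5 = (1200 - 24^2)/16 = 624/16 = 39, a_5 = floor((34 + 24)/39) = 1.
  m_6 = 39*1 - 24 = 15, d_6 = (1200 - 15^2)/39 = 975/39 = 25, a_6 = floor((34 + 15)/25) = 1.
  m_7 = 25*1 - 15 = 10, d_7 = (1200 - 10^2)/25 = 1100/25 = 44, a_7 = floor((34 + 10)/44) = 1.
  m_8 = 44*1 - 10 = 34, d_8 = (1200 - 34^2)/44 = 44/44 = 1, a_8 = floor((34 + 34)/1) = 68.
  m_9 = 1*68 - 34 = 34, d_9 = (1200 - 34^2)/1 = 44/1 = 44: (m_9, d_9) = (m_1, d_1) = (34, 44), so from here the quotients repeat a_1, ..., a_8; the period length is 8.
So sqrt(1200) = [34; (1, 1, 1, 3, 1, 1, 1, 68)] with period length k = 8.
k is even, so the fundamental solution of x^2 - 1200y^2 = 1 is (p_{k-1}, q_{k-1}) = (p_7, q_7); compute convergents through index 7.
Convergents (p_i = a_i*p_{i-1} + p_{i-2}, q_i = a_i*q_{i-1} + q_{i-2} with p_{-2}=0, p_{-1}=1, q_{-2}=1, q_{-1}=0):
  i=0: a_0=34, p_0 = 34*1 + 0 = 34, q_0 = 34*0 + 1 = 1.
  i=1: a_1=1, p_1 = 1*34 + 1 = 35, q_1 = 1*1 + 0 = 1.
  i=2: a_2=1, p_2 = 1*35 + 34 = 69, q_2 = 1*1 + 1 = 2.
  i=3: a_3=1, p_3 = 1*69 + 35 = 104, q_3 = 1*2 + 1 = 3.
  i=4: a_4=3, p_4 = 3*104 + 69 = 381, q_4 = 3*3 + 2 = 11.
  i=5: a_5=1, p_5 = 1*381 + 104 = 485, q_5 = 1*11 + 3 = 14.
  i=6: a_6=1, p_6 = 1*485 + 381 = 866, q_6 = 1*14 + 11 = 25.
  i=7: a_7=1, p_7 = 1*866 + 485 = 1351, q_7 = 1*25 + 14 = 39.
Check: 1351^2 - 1200*39^2 = 1825201 - 1825200 = 1, so (x, y) = (1351, 39) solves the equation, and by the theorem it is the least positive solution.

(x, y) = (1351, 39)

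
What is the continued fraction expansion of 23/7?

Run the Euclidean algorithm on 23 and 7; the successive quotients are the partial quotients a_0, a_1, ... (each step inverts the fractional part left over by the previous one):
  23 = 3*7 + 2, so a_0 = 3.
  7 = 3*2 + 1, so a_1 = 3.
  2 = 2*1 + 0, so a_2 = 2.
The remainder reaches 0 after 3 divisions, so the expansion has 3 partial quotients, read off in order.

[3; 3, 2]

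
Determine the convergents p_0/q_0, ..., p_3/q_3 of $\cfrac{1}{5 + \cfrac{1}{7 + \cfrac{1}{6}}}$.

Using the convergent recurrence p_i = a_i*p_{i-1} + p_{i-2}, q_i = a_i*q_{i-1} + q_{i-2} with p_{-2}=0, p_{-1}=1, q_{-2}=1, q_{-1}=0:
  i=0: a_0=0, p_0 = 0*1 + 0 = 0, q_0 = 0*0 + 1 = 1.
  i=1: a_1=5, p_1 = 5*0 + 1 = 1, q_1 = 5*1 + 0 = 5.
  i=2: a_2=7, p_2 = 7*1 + 0 = 7, q_2 = 7*5 + 1 = 36.
  i=3: a_3=6, p_3 = 6*7 + 1 = 43, q_3 = 6*36 + 5 = 221.

0/1, 1/5, 7/36, 43/221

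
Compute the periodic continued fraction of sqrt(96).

Write x_i = (sqrt(96) + m_i)/d_i with (m_0, d_0) = (0, 1). a_0 = floor(sqrt(96)) = 9, since 9^2 = 81 <= 96 < 100 = 10^2.
Iterate m_{i+1} = d_i*a_i - m_i, d_{i+1} = (96 - m_{i+1}^2)/d_i, a_{i+1} = floor((a_0 + m_{i+1})/d_{i+1}):
  m_1 = 1*9 - 0 = 9, d_1 = (96 - 9^2)/1 = 15/1 = 15, a_1 = floor((9 + 9)/15) = 1.
  m_2 = 15*1 - 9 = 6, d_2 = (96 - 6^2)/15 = 60/15 = 4, a_2 = floor((9 + 6)/4) = 3.
  m_3 = 4*3 - 6 = 6, d_3 = (96 - 6^2)/4 = 60/4 = 15, a_3 = floor((9 + 6)/15) = 1.
  m_4 = 15*1 - 6 = 9, d_4 = (96 - 9^2)/15 = 15/15 = 1, a_4 = floor((9 + 9)/1) = 18.
  m_5 = 1*18 - 9 = 9, d_5 = (96 - 9^2)/1 = 15/1 = 15: (m_5, d_5) = (m_1, d_1) = (9, 15), so from here the quotients repeat a_1, ..., a_4; the period length is 4.
Hence the expansion of sqrt(96) is a_0 = 9 followed by the repeating block 1, 3, 1, 18 (period 4).

[9; (1, 3, 1, 18)]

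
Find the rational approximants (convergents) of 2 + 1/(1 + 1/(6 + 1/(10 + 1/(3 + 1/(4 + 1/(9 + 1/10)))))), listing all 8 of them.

Using the convergent recurrence p_i = a_i*p_{i-1} + p_{i-2}, q_i = a_i*q_{i-1} + q_{i-2} with p_{-2}=0, p_{-1}=1, q_{-2}=1, q_{-1}=0:
  i=0: a_0=2, p_0 = 2*1 + 0 = 2, q_0 = 2*0 + 1 = 1.
  i=1: a_1=1, p_1 = 1*2 + 1 = 3, q_1 = 1*1 + 0 = 1.
  i=2: a_2=6, p_2 = 6*3 + 2 = 20, q_2 = 6*1 + 1 = 7.
  i=3: a_3=10, p_3 = 10*20 + 3 = 203, q_3 = 10*7 + 1 = 71.
  i=4: a_4=3, p_4 = 3*203 + 20 = 629, q_4 = 3*71 + 7 = 220.
  i=5: a_5=4, p_5 = 4*629 + 203 = 2719, q_5 = 4*220 + 71 = 951.
  i=6: a_6=9, p_6 = 9*2719 + 629 = 25100, q_6 = 9*951 + 220 = 8779.
  i=7: a_7=10, p_7 = 10*25100 + 2719 = 253719, q_7 = 10*8779 + 951 = 88741.

2/1, 3/1, 20/7, 203/71, 629/220, 2719/951, 25100/8779, 253719/88741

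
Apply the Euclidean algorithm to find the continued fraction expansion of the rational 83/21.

Run the Euclidean algorithm on 83 and 21; the successive quotients are the partial quotients a_0, a_1, ... (each step inverts the fractional part left over by the previous one):
  83 = 3*21 + 20, so a_0 = 3.
  21 = 1*20 + 1, so a_1 = 1.
  20 = 20*1 + 0, so a_2 = 20.
The remainder reaches 0 after 3 divisions, so the expansion has 3 partial quotients, read off in order.

[3; 1, 20]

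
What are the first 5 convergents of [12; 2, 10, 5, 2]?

Using the convergent recurrence p_i = a_i*p_{i-1} + p_{i-2}, q_i = a_i*q_{i-1} + q_{i-2} with p_{-2}=0, p_{-1}=1, q_{-2}=1, q_{-1}=0:
  i=0: a_0=12, p_0 = 12*1 + 0 = 12, q_0 = 12*0 + 1 = 1.
  i=1: a_1=2, p_1 = 2*12 + 1 = 25, q_1 = 2*1 + 0 = 2.
  i=2: a_2=10, p_2 = 10*25 + 12 = 262, q_2 = 10*2 + 1 = 21.
  i=3: a_3=5, p_3 = 5*262 + 25 = 1335, q_3 = 5*21 + 2 = 107.
  i=4: a_4=2, p_4 = 2*1335 + 262 = 2932, q_4 = 2*107 + 21 = 235.

12/1, 25/2, 262/21, 1335/107, 2932/235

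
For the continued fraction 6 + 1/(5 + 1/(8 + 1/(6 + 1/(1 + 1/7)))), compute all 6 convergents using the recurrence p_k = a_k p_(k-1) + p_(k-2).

6/1, 31/5, 254/41, 1555/251, 1809/292, 14218/2295

Using the convergent recurrence p_i = a_i*p_{i-1} + p_{i-2}, q_i = a_i*q_{i-1} + q_{i-2} with p_{-2}=0, p_{-1}=1, q_{-2}=1, q_{-1}=0:
  i=0: a_0=6, p_0 = 6*1 + 0 = 6, q_0 = 6*0 + 1 = 1.
  i=1: a_1=5, p_1 = 5*6 + 1 = 31, q_1 = 5*1 + 0 = 5.
  i=2: a_2=8, p_2 = 8*31 + 6 = 254, q_2 = 8*5 + 1 = 41.
  i=3: a_3=6, p_3 = 6*254 + 31 = 1555, q_3 = 6*41 + 5 = 251.
  i=4: a_4=1, p_4 = 1*1555 + 254 = 1809, q_4 = 1*251 + 41 = 292.
  i=5: a_5=7, p_5 = 7*1809 + 1555 = 14218, q_5 = 7*292 + 251 = 2295.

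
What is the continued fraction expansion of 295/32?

[9; 4, 1, 1, 3]

Run the Euclidean algorithm on 295 and 32; the successive quotients are the partial quotients a_0, a_1, ... (each step inverts the fractional part left over by the previous one):
  295 = 9*32 + 7, so a_0 = 9.
  32 = 4*7 + 4, so a_1 = 4.
  7 = 1*4 + 3, so a_2 = 1.
  4 = 1*3 + 1, so a_3 = 1.
  3 = 3*1 + 0, so a_4 = 3.
The remainder reaches 0 after 5 divisions, so the expansion has 5 partial quotients, read off in order.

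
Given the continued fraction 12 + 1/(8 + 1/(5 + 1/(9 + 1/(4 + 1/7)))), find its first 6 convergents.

Using the convergent recurrence p_i = a_i*p_{i-1} + p_{i-2}, q_i = a_i*q_{i-1} + q_{i-2} with p_{-2}=0, p_{-1}=1, q_{-2}=1, q_{-1}=0:
  i=0: a_0=12, p_0 = 12*1 + 0 = 12, q_0 = 12*0 + 1 = 1.
  i=1: a_1=8, p_1 = 8*12 + 1 = 97, q_1 = 8*1 + 0 = 8.
  i=2: a_2=5, p_2 = 5*97 + 12 = 497, q_2 = 5*8 + 1 = 41.
  i=3: a_3=9, p_3 = 9*497 + 97 = 4570, q_3 = 9*41 + 8 = 377.
  i=4: a_4=4, p_4 = 4*4570 + 497 = 18777, q_4 = 4*377 + 41 = 1549.
  i=5: a_5=7, p_5 = 7*18777 + 4570 = 136009, q_5 = 7*1549 + 377 = 11220.

12/1, 97/8, 497/41, 4570/377, 18777/1549, 136009/11220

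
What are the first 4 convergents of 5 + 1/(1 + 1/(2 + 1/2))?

5/1, 6/1, 17/3, 40/7

Using the convergent recurrence p_i = a_i*p_{i-1} + p_{i-2}, q_i = a_i*q_{i-1} + q_{i-2} with p_{-2}=0, p_{-1}=1, q_{-2}=1, q_{-1}=0:
  i=0: a_0=5, p_0 = 5*1 + 0 = 5, q_0 = 5*0 + 1 = 1.
  i=1: a_1=1, p_1 = 1*5 + 1 = 6, q_1 = 1*1 + 0 = 1.
  i=2: a_2=2, p_2 = 2*6 + 5 = 17, q_2 = 2*1 + 1 = 3.
  i=3: a_3=2, p_3 = 2*17 + 6 = 40, q_3 = 2*3 + 1 = 7.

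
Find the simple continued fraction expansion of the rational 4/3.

[1; 3]

Run the Euclidean algorithm on 4 and 3; the successive quotients are the partial quotients a_0, a_1, ... (each step inverts the fractional part left over by the previous one):
  4 = 1*3 + 1, so a_0 = 1.
  3 = 3*1 + 0, so a_1 = 3.
The remainder reaches 0 after 2 divisions, so the expansion has 2 partial quotients, read off in order.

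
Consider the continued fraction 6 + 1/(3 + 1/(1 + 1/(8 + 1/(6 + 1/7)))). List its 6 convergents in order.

6/1, 19/3, 25/4, 219/35, 1339/214, 9592/1533

Using the convergent recurrence p_i = a_i*p_{i-1} + p_{i-2}, q_i = a_i*q_{i-1} + q_{i-2} with p_{-2}=0, p_{-1}=1, q_{-2}=1, q_{-1}=0:
  i=0: a_0=6, p_0 = 6*1 + 0 = 6, q_0 = 6*0 + 1 = 1.
  i=1: a_1=3, p_1 = 3*6 + 1 = 19, q_1 = 3*1 + 0 = 3.
  i=2: a_2=1, p_2 = 1*19 + 6 = 25, q_2 = 1*3 + 1 = 4.
  i=3: a_3=8, p_3 = 8*25 + 19 = 219, q_3 = 8*4 + 3 = 35.
  i=4: a_4=6, p_4 = 6*219 + 25 = 1339, q_4 = 6*35 + 4 = 214.
  i=5: a_5=7, p_5 = 7*1339 + 219 = 9592, q_5 = 7*214 + 35 = 1533.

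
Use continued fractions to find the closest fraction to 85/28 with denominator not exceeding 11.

Expand x = 85/28 as a continued fraction with the Euclidean algorithm:
  85 = 3*28 + 1, so a_0 = 3.
  28 = 28*1 + 0, so a_1 = 28.
so x = [3; 28].
Convergents (p_i = a_i*p_{i-1} + p_{i-2}, q_i = a_i*q_{i-1} + q_{i-2} with p_{-2}=0, p_{-1}=1, q_{-2}=1, q_{-1}=0), until the denominator exceeds 11:
  i=0: a_0=3, p_0 = 3*1 + 0 = 3, q_0 = 3*0 + 1 = 1.
  i=1: a_1=28, p_1 = 28*3 + 1 = 85, q_1 = 28*1 + 0 = 28.
q_1 = 28 > 11, so the last convergent with denominator <= 11 is p_0/q_0 = 3/1.
The closest fraction with denominator <= 11 is either p_0/q_0 or the intermediate fraction (k*p_0 + p_{-1})/(k*q_0 + q_{-1}) with the largest k >= 1 whose denominator stays <= 11; these approach x as k grows, and every other convergent or intermediate fraction in range is farther away.
Largest k: floor((11 - q_{-1})/q_0) = floor((11 - 0)/1) = 11 (using the seeds p_{-1} = 1, q_{-1} = 0).
That gives (11*3 + 1)/(11*1 + 0) = 34/11.
Compare the errors: |x - 3/1| = |85*1 - 3*28|/(28*1) = 1/28, and |x - 34/11| = |85*11 - 34*28|/(28*11) = 17/308.
Cross-multiplying, 1*308 = 308 < 476 = 17*28, so 1/28 is smaller: the convergent 3/1 is closer to x than 34/11.

3/1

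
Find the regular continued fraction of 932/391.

[2; 2, 1, 1, 1, 1, 5, 2, 2]

Run the Euclidean algorithm on 932 and 391; the successive quotients are the partial quotients a_0, a_1, ... (each step inverts the fractional part left over by the previous one):
  932 = 2*391 + 150, so a_0 = 2.
  391 = 2*150 + 91, so a_1 = 2.
  150 = 1*91 + 59, so a_2 = 1.
  91 = 1*59 + 32, so a_3 = 1.
  59 = 1*32 + 27, so a_4 = 1.
  32 = 1*27 + 5, so a_5 = 1.
  27 = 5*5 + 2, so a_6 = 5.
  5 = 2*2 + 1, so a_7 = 2.
  2 = 2*1 + 0, so a_8 = 2.
The remainder reaches 0 after 9 divisions, so the expansion has 9 partial quotients, read off in order.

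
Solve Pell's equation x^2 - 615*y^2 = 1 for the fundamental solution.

First expand sqrt(615) as a continued fraction. With x_i = (sqrt(615) + m_i)/d_i and (m_0, d_0) = (0, 1): a_0 = floor(sqrt(615)) = 24, since 24^2 = 576 <= 615 < 625 = 25^2.
Iterate m_{i+1} = d_i*a_i - m_i, d_{i+1} = (615 - m_{i+1}^2)/d_i, a_{i+1} = floor((a_0 + m_{i+1})/d_{i+1}):
  m_1 = 1*24 - 0 = 24, d_1 = (615 - 24^2)/1 = 39/1 = 39, a_1 = floor((24 + 24)/39) = 1.
  m_2 = 39*1 - 24 = 15, d_2 = (615 - 15^2)/39 = 390/39 = 10, a_2 = floor((24 + 15)/10) = 3.
  m_3 = 10*3 - 15 = 15, d_3 = (615 - 15^2)/10 = 390/10 = 39, a_3 = floor((24 + 15)/39) = 1.
  m_4 = 39*1 - 15 = 24, d_4 = (615 - 24^2)/39 = 39/39 = 1, a_4 = floor((24 + 24)/1) = 48.
  m_5 = 1*48 - 24 = 24, d_5 = (615 - 24^2)/1 = 39/1 = 39: (m_5, d_5) = (m_1, d_1) = (24, 39), so from here the quotients repeat a_1, ..., a_4; the period length is 4.
So sqrt(615) = [24; (1, 3, 1, 48)] with period length k = 4.
k is even, so the fundamental solution of x^2 - 615y^2 = 1 is (p_{k-1}, q_{k-1}) = (p_3, q_3); compute convergents through index 3.
Convergents (p_i = a_i*p_{i-1} + p_{i-2}, q_i = a_i*q_{i-1} + q_{i-2} with p_{-2}=0, p_{-1}=1, q_{-2}=1, q_{-1}=0):
  i=0: a_0=24, p_0 = 24*1 + 0 = 24, q_0 = 24*0 + 1 = 1.
  i=1: a_1=1, p_1 = 1*24 + 1 = 25, q_1 = 1*1 + 0 = 1.
  i=2: a_2=3, p_2 = 3*25 + 24 = 99, q_2 = 3*1 + 1 = 4.
  i=3: a_3=1, p_3 = 1*99 + 25 = 124, q_3 = 1*4 + 1 = 5.
Check: 124^2 - 615*5^2 = 15376 - 15375 = 1, so (x, y) = (124, 5) solves the equation, and by the theorem it is the least positive solution.

(x, y) = (124, 5)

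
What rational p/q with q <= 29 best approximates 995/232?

103/24

Expand x = 995/232 as a continued fraction with the Euclidean algorithm:
  995 = 4*232 + 67, so a_0 = 4.
  232 = 3*67 + 31, so a_1 = 3.
  67 = 2*31 + 5, so a_2 = 2.
  31 = 6*5 + 1, so a_3 = 6.
  5 = 5*1 + 0, so a_4 = 5.
so x = [4; 3, 2, 6, 5].
Convergents (p_i = a_i*p_{i-1} + p_{i-2}, q_i = a_i*q_{i-1} + q_{i-2} with p_{-2}=0, p_{-1}=1, q_{-2}=1, q_{-1}=0), until the denominator exceeds 29:
  i=0: a_0=4, p_0 = 4*1 + 0 = 4, q_0 = 4*0 + 1 = 1.
  i=1: a_1=3, p_1 = 3*4 + 1 = 13, q_1 = 3*1 + 0 = 3.
  i=2: a_2=2, p_2 = 2*13 + 4 = 30, q_2 = 2*3 + 1 = 7.
  i=3: a_3=6, p_3 = 6*30 + 13 = 193, q_3 = 6*7 + 3 = 45.
q_3 = 45 > 29, so the last convergent with denominator <= 29 is p_2/q_2 = 30/7.
The closest fraction with denominator <= 29 is either p_2/q_2 or the intermediate fraction (k*p_2 + p_1)/(k*q_2 + q_1) with the largest k >= 1 whose denominator stays <= 29; these approach x as k grows, and every other convergent or intermediate fraction in range is farther away.
Largest k: floor((29 - q_1)/q_2) = floor((29 - 3)/7) = 3.
That gives (3*30 + 13)/(3*7 + 3) = 103/24.
Compare the errors: |x - 30/7| = |995*7 - 30*232|/(232*7) = 5/1624, and |x - 103/24| = |995*24 - 103*232|/(232*24) = 16/5568.
Cross-multiplying, 16*1624 = 25984 < 27840 = 5*5568, so 16/5568 is smaller: the intermediate fraction 103/24 is closer to x than 30/7.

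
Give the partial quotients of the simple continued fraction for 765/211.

Run the Euclidean algorithm on 765 and 211; the successive quotients are the partial quotients a_0, a_1, ... (each step inverts the fractional part left over by the previous one):
  765 = 3*211 + 132, so a_0 = 3.
  211 = 1*132 + 79, so a_1 = 1.
  132 = 1*79 + 53, so a_2 = 1.
  79 = 1*53 + 26, so a_3 = 1.
  53 = 2*26 + 1, so a_4 = 2.
  26 = 26*1 + 0, so a_5 = 26.
The remainder reaches 0 after 6 divisions, so the expansion has 6 partial quotients, read off in order.

[3; 1, 1, 1, 2, 26]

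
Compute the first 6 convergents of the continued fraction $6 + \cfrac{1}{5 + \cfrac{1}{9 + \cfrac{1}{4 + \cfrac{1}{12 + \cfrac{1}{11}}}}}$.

6/1, 31/5, 285/46, 1171/189, 14337/2314, 158878/25643

Using the convergent recurrence p_i = a_i*p_{i-1} + p_{i-2}, q_i = a_i*q_{i-1} + q_{i-2} with p_{-2}=0, p_{-1}=1, q_{-2}=1, q_{-1}=0:
  i=0: a_0=6, p_0 = 6*1 + 0 = 6, q_0 = 6*0 + 1 = 1.
  i=1: a_1=5, p_1 = 5*6 + 1 = 31, q_1 = 5*1 + 0 = 5.
  i=2: a_2=9, p_2 = 9*31 + 6 = 285, q_2 = 9*5 + 1 = 46.
  i=3: a_3=4, p_3 = 4*285 + 31 = 1171, q_3 = 4*46 + 5 = 189.
  i=4: a_4=12, p_4 = 12*1171 + 285 = 14337, q_4 = 12*189 + 46 = 2314.
  i=5: a_5=11, p_5 = 11*14337 + 1171 = 158878, q_5 = 11*2314 + 189 = 25643.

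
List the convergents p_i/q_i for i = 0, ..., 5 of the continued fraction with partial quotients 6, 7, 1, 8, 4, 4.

6/1, 43/7, 49/8, 435/71, 1789/292, 7591/1239

Using the convergent recurrence p_i = a_i*p_{i-1} + p_{i-2}, q_i = a_i*q_{i-1} + q_{i-2} with p_{-2}=0, p_{-1}=1, q_{-2}=1, q_{-1}=0:
  i=0: a_0=6, p_0 = 6*1 + 0 = 6, q_0 = 6*0 + 1 = 1.
  i=1: a_1=7, p_1 = 7*6 + 1 = 43, q_1 = 7*1 + 0 = 7.
  i=2: a_2=1, p_2 = 1*43 + 6 = 49, q_2 = 1*7 + 1 = 8.
  i=3: a_3=8, p_3 = 8*49 + 43 = 435, q_3 = 8*8 + 7 = 71.
  i=4: a_4=4, p_4 = 4*435 + 49 = 1789, q_4 = 4*71 + 8 = 292.
  i=5: a_5=4, p_5 = 4*1789 + 435 = 7591, q_5 = 4*292 + 71 = 1239.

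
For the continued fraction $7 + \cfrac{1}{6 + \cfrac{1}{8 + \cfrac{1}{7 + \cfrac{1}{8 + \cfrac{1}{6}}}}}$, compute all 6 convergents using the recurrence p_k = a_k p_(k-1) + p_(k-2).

7/1, 43/6, 351/49, 2500/349, 20351/2841, 124606/17395

Using the convergent recurrence p_i = a_i*p_{i-1} + p_{i-2}, q_i = a_i*q_{i-1} + q_{i-2} with p_{-2}=0, p_{-1}=1, q_{-2}=1, q_{-1}=0:
  i=0: a_0=7, p_0 = 7*1 + 0 = 7, q_0 = 7*0 + 1 = 1.
  i=1: a_1=6, p_1 = 6*7 + 1 = 43, q_1 = 6*1 + 0 = 6.
  i=2: a_2=8, p_2 = 8*43 + 7 = 351, q_2 = 8*6 + 1 = 49.
  i=3: a_3=7, p_3 = 7*351 + 43 = 2500, q_3 = 7*49 + 6 = 349.
  i=4: a_4=8, p_4 = 8*2500 + 351 = 20351, q_4 = 8*349 + 49 = 2841.
  i=5: a_5=6, p_5 = 6*20351 + 2500 = 124606, q_5 = 6*2841 + 349 = 17395.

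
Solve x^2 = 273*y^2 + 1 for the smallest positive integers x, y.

(x, y) = (727, 44)

First expand sqrt(273) as a continued fraction. With x_i = (sqrt(273) + m_i)/d_i and (m_0, d_0) = (0, 1): a_0 = floor(sqrt(273)) = 16, since 16^2 = 256 <= 273 < 289 = 17^2.
Iterate m_{i+1} = d_i*a_i - m_i, d_{i+1} = (273 - m_{i+1}^2)/d_i, a_{i+1} = floor((a_0 + m_{i+1})/d_{i+1}):
  m_1 = 1*16 - 0 = 16, d_1 = (273 - 16^2)/1 = 17/1 = 17, a_1 = floor((16 + 16)/17) = 1.
  m_2 = 17*1 - 16 = 1, d_2 = (273 - 1^2)/17 = 272/17 = 16, a_2 = floor((16 + 1)/16) = 1.
  m_3 = 16*1 - 1 = 15, d_3 = (273 - 15^2)/16 = 48/16 = 3, a_3 = floor((16 + 15)/3) = 10.
  m_4 = 3*10 - 15 = 15, d_4 = (273 - 15^2)/3 = 48/3 = 16, a_4 = floor((16 + 15)/16) = 1.
  m_5 = 16*1 - 15 = 1, d_5 = (273 - 1^2)/16 = 272/16 = 17, a_5 = floor((16 + 1)/17) = 1.
  m_6 = 17*1 - 1 = 16, d_6 = (273 - 16^2)/17 = 17/17 = 1, a_6 = floor((16 + 16)/1) = 32.
  m_7 = 1*32 - 16 = 16, d_7 = (273 - 16^2)/1 = 17/1 = 17: (m_7, d_7) = (m_1, d_1) = (16, 17), so from here the quotients repeat a_1, ..., a_6; the period length is 6.
So sqrt(273) = [16; (1, 1, 10, 1, 1, 32)] with period length k = 6.
k is even, so the fundamental solution of x^2 - 273y^2 = 1 is (p_{k-1}, q_{k-1}) = (p_5, q_5); compute convergents through index 5.
Convergents (p_i = a_i*p_{i-1} + p_{i-2}, q_i = a_i*q_{i-1} + q_{i-2} with p_{-2}=0, p_{-1}=1, q_{-2}=1, q_{-1}=0):
  i=0: a_0=16, p_0 = 16*1 + 0 = 16, q_0 = 16*0 + 1 = 1.
  i=1: a_1=1, p_1 = 1*16 + 1 = 17, q_1 = 1*1 + 0 = 1.
  i=2: a_2=1, p_2 = 1*17 + 16 = 33, q_2 = 1*1 + 1 = 2.
  i=3: a_3=10, p_3 = 10*33 + 17 = 347, q_3 = 10*2 + 1 = 21.
  i=4: a_4=1, p_4 = 1*347 + 33 = 380, q_4 = 1*21 + 2 = 23.
  i=5: a_5=1, p_5 = 1*380 + 347 = 727, q_5 = 1*23 + 21 = 44.
Check: 727^2 - 273*44^2 = 528529 - 528528 = 1, so (x, y) = (727, 44) solves the equation, and by the theorem it is the least positive solution.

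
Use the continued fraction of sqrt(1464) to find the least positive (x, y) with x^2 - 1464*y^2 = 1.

(x, y) = (907925, 23729)

First expand sqrt(1464) as a continued fraction. With x_i = (sqrt(1464) + m_i)/d_i and (m_0, d_0) = (0, 1): a_0 = floor(sqrt(1464)) = 38, since 38^2 = 1444 <= 1464 < 1521 = 39^2.
Iterate m_{i+1} = d_i*a_i - m_i, d_{i+1} = (1464 - m_{i+1}^2)/d_i, a_{i+1} = floor((a_0 + m_{i+1})/d_{i+1}):
  m_1 = 1*38 - 0 = 38, d_1 = (1464 - 38^2)/1 = 20/1 = 20, a_1 = floor((38 + 38)/20) = 3.
  m_2 = 20*3 - 38 = 22, d_2 = (1464 - 22^2)/20 = 980/20 = 49, a_2 = floor((38 + 22)/49) = 1.
  m_3 = 49*1 - 22 = 27, d_3 = (1464 - 27^2)/49 = 735/49 = 15, a_3 = floor((38 + 27)/15) = 4.
  m_4 = 15*4 - 27 = 33, d_4 = (1464 - 33^2)/15 = 375/15 = 25, a_4 = floor((38 + 33)/25) = 2.
  m_5 = 25*2 - 33 = 17, d_5 = (1464 - 17^2)/25 = 1175/25 = 47, a_5 = floor((38 + 17)/47) = 1.
  m_6 = 47*1 - 17 = 30, d_6 = (1464 - 30^2)/47 = 564/47 = 12, a_6 = floor((38 + 30)/12) = 5.
  m_7 = 12*5 - 30 = 30, d_7 = (1464 - 30^2)/12 = 564/12 = 47, a_7 = floor((38 + 30)/47) = 1.
  m_8 = 47*1 - 30 = 17, d_8 = (1464 - 17^2)/47 = 1175/47 = 25, a_8 = floor((38 + 17)/25) = 2.
  m_9 = 25*2 - 17 = 33, d_9 = (1464 - 33^2)/25 = 375/25 = 15, a_9 = floor((38 + 33)/15) = 4.
  m_10 = 15*4 - 33 = 27, d_10 = (1464 - 27^2)/15 = 735/15 = 49, a_10 = floor((38 + 27)/49) = 1.
  m_11 = 49*1 - 27 = 22, d_11 = (1464 - 22^2)/49 = 980/49 = 20, a_11 = floor((38 + 22)/20) = 3.
  m_12 = 20*3 - 22 = 38, d_12 = (1464 - 38^2)/20 = 20/20 = 1, a_12 = floor((38 + 38)/1) = 76.
  m_13 = 1*76 - 38 = 38, d_13 = (1464 - 38^2)/1 = 20/1 = 20: (m_13, d_13) = (m_1, d_1) = (38, 20), so from here the quotients repeat a_1, ..., a_12; the period length is 12.
So sqrt(1464) = [38; (3, 1, 4, 2, 1, 5, 1, 2, 4, 1, 3, 76)] with period length k = 12.
k is even, so the fundamental solution of x^2 - 1464y^2 = 1 is (p_{k-1}, q_{k-1}) = (p_11, q_11); compute convergents through index 11.
Convergents (p_i = a_i*p_{i-1} + p_{i-2}, q_i = a_i*q_{i-1} + q_{i-2} with p_{-2}=0, p_{-1}=1, q_{-2}=1, q_{-1}=0):
  i=0: a_0=38, p_0 = 38*1 + 0 = 38, q_0 = 38*0 + 1 = 1.
  i=1: a_1=3, p_1 = 3*38 + 1 = 115, q_1 = 3*1 + 0 = 3.
  i=2: a_2=1, p_2 = 1*115 + 38 = 153, q_2 = 1*3 + 1 = 4.
  i=3: a_3=4, p_3 = 4*153 + 115 = 727, q_3 = 4*4 + 3 = 19.
  i=4: a_4=2, p_4 = 2*727 + 153 = 1607, q_4 = 2*19 + 4 = 42.
  i=5: a_5=1, p_5 = 1*1607 + 727 = 2334, q_5 = 1*42 + 19 = 61.
  i=6: a_6=5, p_6 = 5*2334 + 1607 = 13277, q_6 = 5*61 + 42 = 347.
  i=7: a_7=1, p_7 = 1*13277 + 2334 = 15611, q_7 = 1*347 + 61 = 408.
  i=8: a_8=2, p_8 = 2*15611 + 13277 = 44499, q_8 = 2*408 + 347 = 1163.
  i=9: a_9=4, p_9 = 4*44499 + 15611 = 193607, q_9 = 4*1163 + 408 = 5060.
  i=10: a_10=1, p_10 = 1*193607 + 44499 = 238106, q_10 = 1*5060 + 1163 = 6223.
  i=11: a_11=3, p_11 = 3*238106 + 193607 = 907925, q_11 = 3*6223 + 5060 = 23729.
Check: 907925^2 - 1464*23729^2 = 824327805625 - 824327805624 = 1, so (x, y) = (907925, 23729) solves the equation, and by the theorem it is the least positive solution.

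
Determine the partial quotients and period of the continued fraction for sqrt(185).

[13; (1, 1, 1, 1, 26)]

Write x_i = (sqrt(185) + m_i)/d_i with (m_0, d_0) = (0, 1). a_0 = floor(sqrt(185)) = 13, since 13^2 = 169 <= 185 < 196 = 14^2.
Iterate m_{i+1} = d_i*a_i - m_i, d_{i+1} = (185 - m_{i+1}^2)/d_i, a_{i+1} = floor((a_0 + m_{i+1})/d_{i+1}):
  m_1 = 1*13 - 0 = 13, d_1 = (185 - 13^2)/1 = 16/1 = 16, a_1 = floor((13 + 13)/16) = 1.
  m_2 = 16*1 - 13 = 3, d_2 = (185 - 3^2)/16 = 176/16 = 11, a_2 = floor((13 + 3)/11) = 1.
  m_3 = 11*1 - 3 = 8, d_3 = (185 - 8^2)/11 = 121/11 = 11, a_3 = floor((13 + 8)/11) = 1.
  m_4 = 11*1 - 8 = 3, d_4 = (185 - 3^2)/11 = 176/11 = 16, a_4 = floor((13 + 3)/16) = 1.
  m_5 = 16*1 - 3 = 13, d_5 = (185 - 13^2)/16 = 16/16 = 1, a_5 = floor((13 + 13)/1) = 26.
  m_6 = 1*26 - 13 = 13, d_6 = (185 - 13^2)/1 = 16/1 = 16: (m_6, d_6) = (m_1, d_1) = (13, 16), so from here the quotients repeat a_1, ..., a_5; the period length is 5.
Hence the expansion of sqrt(185) is a_0 = 13 followed by the repeating block 1, 1, 1, 1, 26 (period 5).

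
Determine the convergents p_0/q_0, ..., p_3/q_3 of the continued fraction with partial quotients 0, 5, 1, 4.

0/1, 1/5, 1/6, 5/29

Using the convergent recurrence p_i = a_i*p_{i-1} + p_{i-2}, q_i = a_i*q_{i-1} + q_{i-2} with p_{-2}=0, p_{-1}=1, q_{-2}=1, q_{-1}=0:
  i=0: a_0=0, p_0 = 0*1 + 0 = 0, q_0 = 0*0 + 1 = 1.
  i=1: a_1=5, p_1 = 5*0 + 1 = 1, q_1 = 5*1 + 0 = 5.
  i=2: a_2=1, p_2 = 1*1 + 0 = 1, q_2 = 1*5 + 1 = 6.
  i=3: a_3=4, p_3 = 4*1 + 1 = 5, q_3 = 4*6 + 5 = 29.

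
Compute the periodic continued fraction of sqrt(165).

Write x_i = (sqrt(165) + m_i)/d_i with (m_0, d_0) = (0, 1). a_0 = floor(sqrt(165)) = 12, since 12^2 = 144 <= 165 < 169 = 13^2.
Iterate m_{i+1} = d_i*a_i - m_i, d_{i+1} = (165 - m_{i+1}^2)/d_i, a_{i+1} = floor((a_0 + m_{i+1})/d_{i+1}):
  m_1 = 1*12 - 0 = 12, d_1 = (165 - 12^2)/1 = 21/1 = 21, a_1 = floor((12 + 12)/21) = 1.
  m_2 = 21*1 - 12 = 9, d_2 = (165 - 9^2)/21 = 84/21 = 4, a_2 = floor((12 + 9)/4) = 5.
  m_3 = 4*5 - 9 = 11, d_3 = (165 - 11^2)/4 = 44/4 = 11, a_3 = floor((12 + 11)/11) = 2.
  m_4 = 11*2 - 11 = 11, d_4 = (165 - 11^2)/11 = 44/11 = 4, a_4 = floor((12 + 11)/4) = 5.
  m_5 = 4*5 - 11 = 9, d_5 = (165 - 9^2)/4 = 84/4 = 21, a_5 = floor((12 + 9)/21) = 1.
  m_6 = 21*1 - 9 = 12, d_6 = (165 - 12^2)/21 = 21/21 = 1, a_6 = floor((12 + 12)/1) = 24.
  m_7 = 1*24 - 12 = 12, d_7 = (165 - 12^2)/1 = 21/1 = 21: (m_7, d_7) = (m_1, d_1) = (12, 21), so from here the quotients repeat a_1, ..., a_6; the period length is 6.
Hence the expansion of sqrt(165) is a_0 = 12 followed by the repeating block 1, 5, 2, 5, 1, 24 (period 6).

[12; (1, 5, 2, 5, 1, 24)]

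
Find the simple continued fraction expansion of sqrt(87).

Write x_i = (sqrt(87) + m_i)/d_i with (m_0, d_0) = (0, 1). a_0 = floor(sqrt(87)) = 9, since 9^2 = 81 <= 87 < 100 = 10^2.
Iterate m_{i+1} = d_i*a_i - m_i, d_{i+1} = (87 - m_{i+1}^2)/d_i, a_{i+1} = floor((a_0 + m_{i+1})/d_{i+1}):
  m_1 = 1*9 - 0 = 9, d_1 = (87 - 9^2)/1 = 6/1 = 6, a_1 = floor((9 + 9)/6) = 3.
  m_2 = 6*3 - 9 = 9, d_2 = (87 - 9^2)/6 = 6/6 = 1, a_2 = floor((9 + 9)/1) = 18.
  m_3 = 1*18 - 9 = 9, d_3 = (87 - 9^2)/1 = 6/1 = 6: (m_3, d_3) = (m_1, d_1) = (9, 6), so from here the quotients repeat a_1, a_2; the period length is 2.
Hence the expansion of sqrt(87) is a_0 = 9 followed by the repeating block 3, 18 (period 2).

[9; (3, 18)]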